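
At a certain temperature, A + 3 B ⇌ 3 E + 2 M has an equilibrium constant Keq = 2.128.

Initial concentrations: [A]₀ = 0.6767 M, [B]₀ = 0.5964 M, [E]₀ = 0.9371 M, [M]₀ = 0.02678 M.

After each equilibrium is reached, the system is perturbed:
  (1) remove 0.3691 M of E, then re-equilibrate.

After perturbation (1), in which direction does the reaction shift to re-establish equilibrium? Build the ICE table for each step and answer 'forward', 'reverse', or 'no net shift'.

Direction: forward

Q₀ = 0.004111 vs Keq = 2.128 ⇒ Q<K, forward
Step 1:
                  A         B         E         M
  Initial    0.6767    0.5964    0.9371   0.02678
  Change   -0.08018   -0.2405    0.2405    0.1604
  Equil      0.5965    0.3559     1.178    0.1871
  solve Keq expr → x = 0.08018; check Q = 2.128
Then remove 0.3691 M of E.
Step 2:
                  A         B         E         M
  Initial    0.5965    0.3559    0.8085    0.1871
  Change   -0.01897   -0.0569    0.0569   0.03793
  Equil      0.5776     0.299    0.8654    0.2251
  solve Keq expr → x = 0.01897; check Q = 2.128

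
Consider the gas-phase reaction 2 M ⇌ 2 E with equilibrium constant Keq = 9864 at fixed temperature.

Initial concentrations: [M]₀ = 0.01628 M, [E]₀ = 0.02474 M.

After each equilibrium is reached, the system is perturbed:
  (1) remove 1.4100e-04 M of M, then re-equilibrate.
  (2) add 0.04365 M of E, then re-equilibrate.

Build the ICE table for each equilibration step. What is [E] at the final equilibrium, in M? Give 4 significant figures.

[E]_eq = 0.08369 M

Q₀ = 2.309 vs Keq = 9864 ⇒ Q<K, forward
Step 1:
                  M         E
  Initial   0.01628   0.02474
  Change   -0.01587   0.01587
  Equil   4.0890e-04   0.04061
  solve Keq expr → x = 0.007936; check Q = 9864
Then remove 1.4100e-04 M of M.
Step 2:
                  M         E
  Initial 2.6790e-04   0.04061
  Change  1.3959e-04 -1.3959e-04
  Equil   4.0750e-04   0.04047
  solve Keq expr → x = -6.9797e-05; check Q = 9864
Then add 0.04365 M of E.
Step 3:
                  M         E
  Initial 4.0750e-04   0.08412
  Change  4.3512e-04 -4.3512e-04
  Equil   8.4261e-04   0.08369
  solve Keq expr → x = -2.1756e-04; check Q = 9864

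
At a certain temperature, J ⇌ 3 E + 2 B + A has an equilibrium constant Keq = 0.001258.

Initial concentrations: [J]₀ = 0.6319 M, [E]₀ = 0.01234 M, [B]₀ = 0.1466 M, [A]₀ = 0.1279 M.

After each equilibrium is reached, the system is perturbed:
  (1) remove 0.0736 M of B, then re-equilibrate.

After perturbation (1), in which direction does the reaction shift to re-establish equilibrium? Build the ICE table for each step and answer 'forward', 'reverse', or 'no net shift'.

Direction: forward

Q₀ = 8.1740e-09 vs Keq = 0.001258 ⇒ Q<K, forward
Step 1:
                    J           E           B           A
  I            0.6319     0.01234      0.1466      0.1279
  C          -0.09536      0.2861      0.1907     0.09536
  E            0.5365      0.2984      0.3373      0.2233
  solve Keq expr → x = 0.09536; check Q = 0.001258
Then remove 0.0736 M of B.
Step 2:
                    J           E           B           A
  I            0.5365      0.2984      0.2637      0.2233
  C         -0.009918     0.02975     0.01984    0.009918
  E            0.5266      0.3282      0.2835      0.2332
  solve Keq expr → x = 0.009918; check Q = 0.001258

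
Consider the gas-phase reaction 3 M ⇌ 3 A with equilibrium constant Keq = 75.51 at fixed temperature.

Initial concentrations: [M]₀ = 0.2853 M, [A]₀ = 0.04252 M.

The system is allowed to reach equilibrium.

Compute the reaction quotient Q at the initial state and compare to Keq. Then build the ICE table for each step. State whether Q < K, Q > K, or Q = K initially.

Q₀ = 0.00331; Q < K (proceeds forward)

Q₀ = 0.00331 vs Keq = 75.51 ⇒ Q<K, forward
Step 1:
                    M           A
  I            0.2853     0.04252
  C           -0.2226      0.2226
  E           0.06272      0.2651
  solve Keq expr → x = 0.07419; check Q = 75.51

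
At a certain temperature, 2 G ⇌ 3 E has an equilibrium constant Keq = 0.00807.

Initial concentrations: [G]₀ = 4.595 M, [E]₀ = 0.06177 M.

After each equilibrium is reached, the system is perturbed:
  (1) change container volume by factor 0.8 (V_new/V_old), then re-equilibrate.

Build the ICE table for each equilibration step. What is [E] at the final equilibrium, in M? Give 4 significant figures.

Q₀ = 1.1163e-05 vs Keq = 0.00807 ⇒ Q<K, forward
Step 1:
                    G           E
  I             4.595     0.06177
  C           -0.3115      0.4673
  E             4.283       0.529
  solve Keq expr → x = 0.1558; check Q = 0.00807
Then change container volume by factor 0.8 (V_new/V_old).
Step 2:
                    G           E
  I             5.354      0.6613
  C           0.03007    -0.04511
  E             5.384      0.6162
  solve Keq expr → x = -0.01504; check Q = 0.00807

[E]_eq = 0.6162 M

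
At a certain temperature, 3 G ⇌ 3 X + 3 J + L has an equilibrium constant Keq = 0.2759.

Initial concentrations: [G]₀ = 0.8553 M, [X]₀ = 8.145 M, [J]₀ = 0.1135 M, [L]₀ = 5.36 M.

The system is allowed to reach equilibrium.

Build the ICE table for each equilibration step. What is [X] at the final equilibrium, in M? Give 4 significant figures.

Q₀ = 6.768 vs Keq = 0.2759 ⇒ Q>K, reverse
Step 1:
                  G         X         J         L
  init       0.8553     8.145    0.1135      5.36
  Δ         0.07077  -0.07077  -0.07077  -0.02359
  eq         0.9261     8.074   0.04273     5.336
  solve Keq expr → x = -0.02359; check Q = 0.2759

[X]_eq = 8.074 M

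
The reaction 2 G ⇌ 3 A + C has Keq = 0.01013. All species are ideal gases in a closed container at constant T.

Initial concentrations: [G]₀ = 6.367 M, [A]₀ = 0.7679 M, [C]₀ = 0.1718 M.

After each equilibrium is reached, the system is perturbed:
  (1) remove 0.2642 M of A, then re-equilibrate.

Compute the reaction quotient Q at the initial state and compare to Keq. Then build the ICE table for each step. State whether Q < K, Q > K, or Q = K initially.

Q₀ = 0.001919; Q < K (proceeds forward)

Q₀ = 0.001919 vs Keq = 0.01013 ⇒ Q<K, forward
Step 1:
                  G         A         C
  I           6.367    0.7679    0.1718
  C         -0.2242    0.3363    0.1121
  E           6.143     1.104    0.2839
  solve Keq expr → x = 0.1121; check Q = 0.01013
Then remove 0.2642 M of A.
Step 2:
                  G         A         C
  I           6.143      0.84    0.2839
  C         -0.1211    0.1816   0.06055
  E           6.022     1.022    0.3445
  solve Keq expr → x = 0.06055; check Q = 0.01013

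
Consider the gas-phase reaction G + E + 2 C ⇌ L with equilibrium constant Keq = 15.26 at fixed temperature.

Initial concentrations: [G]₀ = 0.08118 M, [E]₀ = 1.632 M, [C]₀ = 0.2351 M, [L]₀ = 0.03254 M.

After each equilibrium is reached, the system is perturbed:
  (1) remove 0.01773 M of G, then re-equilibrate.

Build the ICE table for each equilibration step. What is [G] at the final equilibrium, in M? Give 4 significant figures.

[G]_eq = 0.04754 M

Q₀ = 4.444 vs Keq = 15.26 ⇒ Q<K, forward
Step 1:
                    G           E           C           L
  I           0.08118       1.632      0.2351     0.03254
  C          -0.02153    -0.02153    -0.04306     0.02153
  E           0.05965        1.61       0.192     0.05407
  solve Keq expr → x = 0.02153; check Q = 15.26
Then remove 0.01773 M of G.
Step 2:
                    G           E           C           L
  I           0.04192        1.61       0.192     0.05407
  C          0.005619    0.005619     0.01124   -0.005619
  E           0.04754       1.616      0.2033     0.04845
  solve Keq expr → x = -0.005619; check Q = 15.26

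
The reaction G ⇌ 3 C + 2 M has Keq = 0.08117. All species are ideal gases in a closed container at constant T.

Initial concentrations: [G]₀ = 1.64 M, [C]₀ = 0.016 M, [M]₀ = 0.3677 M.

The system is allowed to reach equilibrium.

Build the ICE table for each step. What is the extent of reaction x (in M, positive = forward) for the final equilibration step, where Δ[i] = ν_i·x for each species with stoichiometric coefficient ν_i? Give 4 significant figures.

x = 0.1921 M

Q₀ = 3.3768e-07 vs Keq = 0.08117 ⇒ Q<K, forward
Step 1:
                   G          C          M
  init          1.64      0.016     0.3677
  Δ          -0.1921     0.5764     0.3842
  eq           1.448     0.5924     0.7519
  solve Keq expr → x = 0.1921; check Q = 0.08117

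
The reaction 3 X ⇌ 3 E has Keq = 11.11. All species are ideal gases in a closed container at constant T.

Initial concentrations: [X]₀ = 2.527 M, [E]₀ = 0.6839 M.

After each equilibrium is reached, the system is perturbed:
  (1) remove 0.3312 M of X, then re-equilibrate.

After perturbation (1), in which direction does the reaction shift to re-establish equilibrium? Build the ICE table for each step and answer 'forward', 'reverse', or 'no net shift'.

Direction: reverse

Q₀ = 0.01982 vs Keq = 11.11 ⇒ Q<K, forward
Step 1:
                  X         E
  I           2.527    0.6839
  C          -1.533     1.533
  E          0.9937     2.217
  solve Keq expr → x = 0.5111; check Q = 11.11
Then remove 0.3312 M of X.
Step 2:
                  X         E
  I          0.6625     2.217
  C          0.2287   -0.2287
  E          0.8912     1.989
  solve Keq expr → x = -0.07623; check Q = 11.11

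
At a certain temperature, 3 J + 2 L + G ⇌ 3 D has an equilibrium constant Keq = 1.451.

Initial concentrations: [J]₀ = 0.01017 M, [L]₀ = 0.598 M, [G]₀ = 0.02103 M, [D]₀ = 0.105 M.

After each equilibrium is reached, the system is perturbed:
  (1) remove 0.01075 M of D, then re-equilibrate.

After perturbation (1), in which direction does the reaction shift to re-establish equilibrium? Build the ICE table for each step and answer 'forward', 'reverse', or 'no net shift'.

Q₀ = 1.4634e+05 vs Keq = 1.451 ⇒ Q>K, reverse
Step 1:
                   J          L          G          D
  Initial    0.01017      0.598    0.02103      0.105
  Change     0.07797    0.05198    0.02599   -0.07797
  Equil      0.08814       0.65    0.04702    0.02703
  solve Keq expr → x = -0.02599; check Q = 1.451
Then remove 0.01075 M of D.
Step 2:
                   J          L          G          D
  Initial    0.08814       0.65    0.04702    0.01628
  Change   -0.007776  -0.005184  -0.002592   0.007776
  Equil      0.08037     0.6448    0.04443    0.02405
  solve Keq expr → x = 0.002592; check Q = 1.451

Direction: forward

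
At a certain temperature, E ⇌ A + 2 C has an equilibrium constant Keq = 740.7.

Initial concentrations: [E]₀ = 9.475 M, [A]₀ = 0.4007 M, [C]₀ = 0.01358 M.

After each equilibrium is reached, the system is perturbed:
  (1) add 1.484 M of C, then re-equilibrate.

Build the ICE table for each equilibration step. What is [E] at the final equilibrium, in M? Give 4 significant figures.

Q₀ = 7.7990e-06 vs Keq = 740.7 ⇒ Q<K, forward
Step 1:
                  E         A         C
  init        9.475    0.4007   0.01358
  Δ          -7.276     7.276     14.55
  eq          2.199     7.677     14.57
  solve Keq expr → x = 7.276; check Q = 740.7
Then add 1.484 M of C.
Step 2:
                  E         A         C
  init        2.199     7.677     16.05
  Δ          0.2375   -0.2375   -0.4749
  eq          2.436     7.439     15.57
  solve Keq expr → x = -0.2375; check Q = 740.7

[E]_eq = 2.436 M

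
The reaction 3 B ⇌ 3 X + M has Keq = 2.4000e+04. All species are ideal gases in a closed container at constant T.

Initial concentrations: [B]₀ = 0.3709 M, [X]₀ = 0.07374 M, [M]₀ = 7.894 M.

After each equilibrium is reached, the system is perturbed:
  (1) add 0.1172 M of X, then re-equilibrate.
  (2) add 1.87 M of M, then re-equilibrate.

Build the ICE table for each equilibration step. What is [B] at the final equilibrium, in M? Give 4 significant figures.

Q₀ = 0.06203 vs Keq = 2.4000e+04 ⇒ Q<K, forward
Step 1:
                   B          X          M
  Initial     0.3709    0.07374      7.894
  Change     -0.3421     0.3421      0.114
  Equil      0.02884     0.4158      8.008
  solve Keq expr → x = 0.114; check Q = 2.4000e+04
Then add 0.1172 M of X.
Step 2:
                   B          X          M
  Initial    0.02884      0.533      8.008
  Change    0.007598  -0.007598  -0.002533
  Equil      0.03644     0.5254      8.005
  solve Keq expr → x = -0.002533; check Q = 2.4000e+04
Then add 1.87 M of M.
Step 3:
                   B          X          M
  Initial    0.03644     0.5254      9.875
  Change    0.002457  -0.002457 -8.1909e-04
  Equil      0.03889     0.5229      9.875
  solve Keq expr → x = -8.1909e-04; check Q = 2.4000e+04

[B]_eq = 0.03889 M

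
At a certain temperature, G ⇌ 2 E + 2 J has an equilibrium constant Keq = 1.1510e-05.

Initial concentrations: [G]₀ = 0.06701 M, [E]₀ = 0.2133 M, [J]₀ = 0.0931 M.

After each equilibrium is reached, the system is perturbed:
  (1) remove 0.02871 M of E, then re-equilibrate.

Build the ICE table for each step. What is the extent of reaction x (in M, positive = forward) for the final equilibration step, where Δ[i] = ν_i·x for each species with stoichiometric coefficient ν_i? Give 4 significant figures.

Q₀ = 0.005885 vs Keq = 1.1510e-05 ⇒ Q>K, reverse
Step 1:
                   G          E          J
  I          0.06701     0.2133     0.0931
  C           0.0422    -0.0844    -0.0844
  E           0.1092     0.1289   0.008698
  solve Keq expr → x = -0.0422; check Q = 1.1510e-05
Then remove 0.02871 M of E.
Step 2:
                   G          E          J
  I           0.1092     0.1002   0.008698
  C        -0.001099   0.002197   0.002197
  E           0.1081     0.1024     0.0109
  solve Keq expr → x = 0.001099; check Q = 1.1510e-05

x = 0.001099 M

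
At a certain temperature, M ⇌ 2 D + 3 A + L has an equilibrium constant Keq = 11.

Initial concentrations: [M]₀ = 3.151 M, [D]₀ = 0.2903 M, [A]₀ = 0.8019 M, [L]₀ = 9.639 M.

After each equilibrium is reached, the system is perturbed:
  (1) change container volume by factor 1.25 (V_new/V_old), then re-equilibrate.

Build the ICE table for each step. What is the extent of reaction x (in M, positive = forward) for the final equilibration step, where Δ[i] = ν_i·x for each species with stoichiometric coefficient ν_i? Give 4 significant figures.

Q₀ = 0.1329 vs Keq = 11 ⇒ Q<K, forward
Step 1:
                    M           D           A           L
  init          3.151      0.2903      0.8019       9.639
  Δ           -0.2795       0.559      0.8386      0.2795
  eq            2.871      0.8493        1.64       9.919
  solve Keq expr → x = 0.2795; check Q = 11
Then change container volume by factor 1.25 (V_new/V_old).
Step 2:
                    M           D           A           L
  init          2.297      0.6795       1.312       7.935
  Δ          -0.09305      0.1861      0.2791     0.09305
  eq            2.204      0.8656       1.592       8.028
  solve Keq expr → x = 0.09305; check Q = 11

x = 0.09305 M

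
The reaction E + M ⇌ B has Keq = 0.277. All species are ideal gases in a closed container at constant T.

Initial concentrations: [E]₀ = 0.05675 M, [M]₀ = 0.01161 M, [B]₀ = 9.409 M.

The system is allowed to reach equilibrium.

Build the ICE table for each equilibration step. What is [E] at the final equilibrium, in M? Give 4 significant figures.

Q₀ = 1.4281e+04 vs Keq = 0.277 ⇒ Q>K, reverse
Step 1:
                  E         M         B
  init      0.05675   0.01161     9.409
  Δ           4.272     4.272    -4.272
  eq          4.329     4.284     5.137
  solve Keq expr → x = -4.272; check Q = 0.277

[E]_eq = 4.329 M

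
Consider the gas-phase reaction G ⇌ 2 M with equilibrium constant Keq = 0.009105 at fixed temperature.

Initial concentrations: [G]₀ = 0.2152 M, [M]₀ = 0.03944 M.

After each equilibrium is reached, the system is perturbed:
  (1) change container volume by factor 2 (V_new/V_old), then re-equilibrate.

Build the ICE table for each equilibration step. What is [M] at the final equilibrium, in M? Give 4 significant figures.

Q₀ = 0.007228 vs Keq = 0.009105 ⇒ Q<K, forward
Step 1:
                  G         M
  I          0.2152   0.03944
  C       -0.002294  0.004588
  E          0.2129   0.04403
  solve Keq expr → x = 0.002294; check Q = 0.009105
Then change container volume by factor 2 (V_new/V_old).
Step 2:
                  G         M
  I          0.1065   0.02201
  C       -0.004246  0.008491
  E          0.1022   0.03051
  solve Keq expr → x = 0.004246; check Q = 0.009105

[M]_eq = 0.03051 M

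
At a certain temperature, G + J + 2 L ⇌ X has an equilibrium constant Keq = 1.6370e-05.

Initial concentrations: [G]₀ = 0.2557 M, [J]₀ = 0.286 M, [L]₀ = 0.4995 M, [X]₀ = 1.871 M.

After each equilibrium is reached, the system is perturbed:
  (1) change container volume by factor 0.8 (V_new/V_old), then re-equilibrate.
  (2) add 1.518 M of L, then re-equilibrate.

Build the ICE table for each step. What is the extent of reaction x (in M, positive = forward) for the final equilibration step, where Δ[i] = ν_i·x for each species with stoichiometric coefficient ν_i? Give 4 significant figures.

Q₀ = 102.5 vs Keq = 1.6370e-05 ⇒ Q>K, reverse
Step 1:
                    G           J           L           X
  I            0.2557       0.286      0.4995       1.871
  C              1.87        1.87       3.739       -1.87
  E             2.125       2.156       4.239    0.001348
  solve Keq expr → x = -1.87; check Q = 1.6370e-05
Then change container volume by factor 0.8 (V_new/V_old).
Step 2:
                    G           J           L           X
  I             2.657       2.695       5.299    0.001684
  C         -0.001598   -0.001598   -0.003195    0.001598
  E             2.655       2.693       5.295    0.003282
  solve Keq expr → x = 0.001598; check Q = 1.6370e-05
Then add 1.518 M of L.
Step 3:
                    G           J           L           X
  I             2.655       2.693       6.813    0.003282
  C         -0.002136   -0.002136   -0.004272    0.002136
  E             2.653       2.691       6.809    0.005418
  solve Keq expr → x = 0.002136; check Q = 1.6370e-05

x = 0.002136 M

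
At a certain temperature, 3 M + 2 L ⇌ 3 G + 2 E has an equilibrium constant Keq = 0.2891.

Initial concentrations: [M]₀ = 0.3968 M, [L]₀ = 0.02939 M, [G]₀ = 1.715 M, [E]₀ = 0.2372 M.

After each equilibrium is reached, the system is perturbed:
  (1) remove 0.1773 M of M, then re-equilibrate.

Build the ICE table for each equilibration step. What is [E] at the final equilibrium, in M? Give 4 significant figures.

[E]_eq = 0.02963 M

Q₀ = 5259 vs Keq = 0.2891 ⇒ Q>K, reverse
Step 1:
                   M          L          G          E
  Initial     0.3968    0.02939      1.715     0.2372
  Change      0.2941     0.1961    -0.2941    -0.1961
  Equil       0.6909     0.2255      1.421    0.04111
  solve Keq expr → x = -0.09804; check Q = 0.2891
Then remove 0.1773 M of M.
Step 2:
                   M          L          G          E
  Initial     0.5136     0.2255      1.421    0.04111
  Change     0.01722    0.01148   -0.01722   -0.01148
  Equil       0.5309      0.237      1.404    0.02963
  solve Keq expr → x = -0.005739; check Q = 0.2891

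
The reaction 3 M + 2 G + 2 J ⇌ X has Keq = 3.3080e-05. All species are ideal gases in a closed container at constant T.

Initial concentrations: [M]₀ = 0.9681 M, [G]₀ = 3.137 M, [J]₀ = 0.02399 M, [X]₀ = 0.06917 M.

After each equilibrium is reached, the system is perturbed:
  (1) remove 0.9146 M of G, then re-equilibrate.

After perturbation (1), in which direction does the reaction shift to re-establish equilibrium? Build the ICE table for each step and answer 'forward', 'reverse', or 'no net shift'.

Q₀ = 13.46 vs Keq = 3.3080e-05 ⇒ Q>K, reverse
Step 1:
                    M           G           J           X
  Initial      0.9681       3.137     0.02399     0.06917
  Change       0.2075      0.1383      0.1383    -0.06915
  Equil         1.176       3.275      0.1623  1.5186e-05
  solve Keq expr → x = -0.06915; check Q = 3.3080e-05
Then remove 0.9146 M of G.
Step 2:
                    M           G           J           X
  Initial       1.176       2.361      0.1623  1.5186e-05
  Change   2.1885e-05  1.4590e-05  1.4590e-05 -7.2950e-06
  Equil         1.176       2.361      0.1623  7.8910e-06
  solve Keq expr → x = -7.2950e-06; check Q = 3.3080e-05

Direction: reverse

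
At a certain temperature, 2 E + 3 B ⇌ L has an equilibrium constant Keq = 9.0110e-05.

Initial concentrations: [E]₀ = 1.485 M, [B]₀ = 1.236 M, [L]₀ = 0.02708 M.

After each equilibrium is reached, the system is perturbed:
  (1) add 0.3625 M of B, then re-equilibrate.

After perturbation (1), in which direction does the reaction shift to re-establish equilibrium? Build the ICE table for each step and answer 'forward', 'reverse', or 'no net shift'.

Direction: forward

Q₀ = 0.006503 vs Keq = 9.0110e-05 ⇒ Q>K, reverse
Step 1:
                  E         B         L
  init        1.485     1.236   0.02708
  Δ         0.05319   0.07978  -0.02659
  eq          1.538     1.316 4.8567e-04
  solve Keq expr → x = -0.02659; check Q = 9.0110e-05
Then add 0.3625 M of B.
Step 2:
                  E         B         L
  init        1.538     1.678 4.8567e-04
  Δ       -0.001036 -0.001554 5.1801e-04
  eq          1.537     1.677  0.001004
  solve Keq expr → x = 5.1801e-04; check Q = 9.0110e-05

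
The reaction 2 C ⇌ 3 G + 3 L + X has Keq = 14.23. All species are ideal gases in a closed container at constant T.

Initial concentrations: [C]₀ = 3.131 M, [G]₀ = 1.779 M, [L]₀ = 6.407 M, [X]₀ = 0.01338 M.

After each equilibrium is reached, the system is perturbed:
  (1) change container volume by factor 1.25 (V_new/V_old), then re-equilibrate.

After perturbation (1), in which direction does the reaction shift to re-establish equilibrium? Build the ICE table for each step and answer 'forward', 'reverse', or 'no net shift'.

Q₀ = 2.021 vs Keq = 14.23 ⇒ Q<K, forward
Step 1:
                  C         G         L         X
  init        3.131     1.779     6.407   0.01338
  Δ         -0.1017    0.1525    0.1525   0.05083
  eq          3.029     1.931     6.559   0.06421
  solve Keq expr → x = 0.05083; check Q = 14.23
Then change container volume by factor 1.25 (V_new/V_old).
Step 2:
                  C         G         L         X
  init        2.423     1.545     5.248   0.05137
  Δ        -0.09884    0.1483    0.1483   0.04942
  eq          2.325     1.693     5.396    0.1008
  solve Keq expr → x = 0.04942; check Q = 14.23

Direction: forward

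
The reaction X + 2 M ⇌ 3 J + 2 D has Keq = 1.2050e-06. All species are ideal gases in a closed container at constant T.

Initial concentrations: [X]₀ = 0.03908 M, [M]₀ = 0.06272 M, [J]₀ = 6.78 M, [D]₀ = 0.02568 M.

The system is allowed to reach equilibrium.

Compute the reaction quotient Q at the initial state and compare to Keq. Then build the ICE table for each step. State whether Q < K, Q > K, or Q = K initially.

Q₀ = 1337; Q > K (proceeds reverse)

Q₀ = 1337 vs Keq = 1.2050e-06 ⇒ Q>K, reverse
Step 1:
                   X          M          J          D
  init       0.03908    0.06272       6.78    0.02568
  Δ          0.01284    0.02568   -0.03852   -0.02568
  eq         0.05192     0.0884      6.741 1.2632e-06
  solve Keq expr → x = -0.01284; check Q = 1.2050e-06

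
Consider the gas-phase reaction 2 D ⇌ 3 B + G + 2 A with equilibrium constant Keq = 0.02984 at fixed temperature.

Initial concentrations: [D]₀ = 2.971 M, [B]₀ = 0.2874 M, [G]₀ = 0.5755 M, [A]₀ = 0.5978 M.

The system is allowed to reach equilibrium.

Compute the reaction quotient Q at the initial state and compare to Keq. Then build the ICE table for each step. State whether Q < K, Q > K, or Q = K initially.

Q₀ = 5.5311e-04 vs Keq = 0.02984 ⇒ Q<K, forward
Step 1:
                   D          B          G          A
  init         2.971     0.2874     0.5755     0.5978
  Δ          -0.2902     0.4353     0.1451     0.2902
  eq           2.681     0.7227     0.7206      0.888
  solve Keq expr → x = 0.1451; check Q = 0.02984

Q₀ = 5.5311e-04; Q < K (proceeds forward)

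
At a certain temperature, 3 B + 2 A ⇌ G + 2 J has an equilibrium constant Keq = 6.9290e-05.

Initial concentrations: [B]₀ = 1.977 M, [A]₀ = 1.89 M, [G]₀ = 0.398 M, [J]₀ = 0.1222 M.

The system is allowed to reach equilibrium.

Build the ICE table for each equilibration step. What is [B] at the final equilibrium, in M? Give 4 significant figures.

Q₀ = 2.1532e-04 vs Keq = 6.9290e-05 ⇒ Q>K, reverse
Step 1:
                    B           A           G           J
  I             1.977        1.89       0.398      0.1222
  C           0.06796     0.04531    -0.02265    -0.04531
  E             2.045       1.935      0.3753     0.07689
  solve Keq expr → x = -0.02265; check Q = 6.9290e-05

[B]_eq = 2.045 M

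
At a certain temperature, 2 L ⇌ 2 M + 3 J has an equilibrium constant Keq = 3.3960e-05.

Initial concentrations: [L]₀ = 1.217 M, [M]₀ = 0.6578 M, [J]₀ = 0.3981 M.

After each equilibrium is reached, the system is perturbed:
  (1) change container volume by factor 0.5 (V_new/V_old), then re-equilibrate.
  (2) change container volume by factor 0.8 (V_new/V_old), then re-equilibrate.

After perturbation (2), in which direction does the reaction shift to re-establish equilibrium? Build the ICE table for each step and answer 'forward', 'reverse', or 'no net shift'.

Q₀ = 0.01843 vs Keq = 3.3960e-05 ⇒ Q>K, reverse
Step 1:
                    L           M           J
  I             1.217      0.6578      0.3981
  C            0.2179     -0.2179     -0.3269
  E             1.435      0.4399     0.07123
  solve Keq expr → x = -0.109; check Q = 3.3960e-05
Then change container volume by factor 0.5 (V_new/V_old).
Step 2:
                    L           M           J
  I              2.87      0.8798      0.1425
  C           0.04527    -0.04527     -0.0679
  E             2.915      0.8345     0.07455
  solve Keq expr → x = -0.02263; check Q = 3.3960e-05
Then change container volume by factor 0.8 (V_new/V_old).
Step 3:
                    L           M           J
  I             3.644       1.043     0.09319
  C           0.01193    -0.01193     -0.0179
  E             3.656       1.031     0.07529
  solve Keq expr → x = -0.005967; check Q = 3.3960e-05

Direction: reverse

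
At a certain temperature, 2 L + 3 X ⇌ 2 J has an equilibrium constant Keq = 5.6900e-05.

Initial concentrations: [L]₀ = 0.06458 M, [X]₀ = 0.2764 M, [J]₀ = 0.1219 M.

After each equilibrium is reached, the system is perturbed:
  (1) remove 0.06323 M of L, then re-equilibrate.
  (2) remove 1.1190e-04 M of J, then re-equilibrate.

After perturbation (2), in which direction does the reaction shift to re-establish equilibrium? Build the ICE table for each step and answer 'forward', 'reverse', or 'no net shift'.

Q₀ = 168.7 vs Keq = 5.6900e-05 ⇒ Q>K, reverse
Step 1:
                    L           X           J
  init        0.06458      0.2764      0.1219
  Δ            0.1215      0.1822     -0.1215
  eq            0.186      0.4586  4.3583e-04
  solve Keq expr → x = -0.06073; check Q = 5.6900e-05
Then remove 0.06323 M of L.
Step 2:
                    L           X           J
  init         0.1228      0.4586  4.3583e-04
  Δ        1.4757e-04  2.2135e-04 -1.4757e-04
  eq            0.123      0.4588  2.8826e-04
  solve Keq expr → x = -7.3785e-05; check Q = 5.6900e-05
Then remove 1.1190e-04 M of J.
Step 3:
                    L           X           J
  init          0.123      0.4588  1.7636e-04
  Δ       -1.1148e-04 -1.6722e-04  1.1148e-04
  eq           0.1229      0.4587  2.8784e-04
  solve Keq expr → x = 5.5741e-05; check Q = 5.6900e-05

Direction: forward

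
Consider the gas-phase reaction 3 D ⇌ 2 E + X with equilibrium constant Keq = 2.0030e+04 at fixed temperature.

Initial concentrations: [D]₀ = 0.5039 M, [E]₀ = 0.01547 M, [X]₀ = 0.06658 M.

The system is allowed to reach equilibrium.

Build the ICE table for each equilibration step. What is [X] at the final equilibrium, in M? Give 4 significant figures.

[X]_eq = 0.2309 M

Q₀ = 1.2453e-04 vs Keq = 2.0030e+04 ⇒ Q<K, forward
Step 1:
                    D           E           X
  I            0.5039     0.01547     0.06658
  C           -0.4928      0.3285      0.1643
  E           0.01109       0.344      0.2309
  solve Keq expr → x = 0.1643; check Q = 2.0030e+04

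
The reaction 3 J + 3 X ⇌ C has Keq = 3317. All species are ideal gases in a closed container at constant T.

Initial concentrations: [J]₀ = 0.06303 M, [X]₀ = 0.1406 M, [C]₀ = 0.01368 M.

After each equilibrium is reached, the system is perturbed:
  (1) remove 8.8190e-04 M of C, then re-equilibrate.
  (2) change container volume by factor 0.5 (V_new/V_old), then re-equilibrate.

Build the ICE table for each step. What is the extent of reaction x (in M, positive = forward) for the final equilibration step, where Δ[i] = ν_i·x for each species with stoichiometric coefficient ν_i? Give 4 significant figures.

Q₀ = 1.9656e+04 vs Keq = 3317 ⇒ Q>K, reverse
Step 1:
                  J         X         C
  init      0.06303    0.1406   0.01368
  Δ         0.01887   0.01887  -0.00629
  eq         0.0819    0.1595   0.00739
  solve Keq expr → x = -0.00629; check Q = 3317
Then remove 8.8190e-04 M of C.
Step 2:
                  J         X         C
  init       0.0819    0.1595  0.006508
  Δ       -0.001205 -0.001205 4.0157e-04
  eq         0.0807    0.1583   0.00691
  solve Keq expr → x = 4.0157e-04; check Q = 3317
Then change container volume by factor 0.5 (V_new/V_old).
Step 3:
                  J         X         C
  init       0.1614    0.3165   0.01382
  Δ        -0.07039  -0.07039   0.02346
  eq          0.091    0.2461   0.03728
  solve Keq expr → x = 0.02346; check Q = 3317

x = 0.02346 M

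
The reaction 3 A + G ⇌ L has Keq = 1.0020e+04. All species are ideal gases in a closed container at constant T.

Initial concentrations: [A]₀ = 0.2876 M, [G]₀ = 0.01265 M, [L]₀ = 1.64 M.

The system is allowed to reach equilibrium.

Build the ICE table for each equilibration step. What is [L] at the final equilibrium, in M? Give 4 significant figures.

[L]_eq = 1.645 M

Q₀ = 5450 vs Keq = 1.0020e+04 ⇒ Q<K, forward
Step 1:
                   A          G          L
  Initial     0.2876    0.01265       1.64
  Change    -0.01393  -0.004642   0.004642
  Equil       0.2737   0.008008      1.645
  solve Keq expr → x = 0.004642; check Q = 1.0020e+04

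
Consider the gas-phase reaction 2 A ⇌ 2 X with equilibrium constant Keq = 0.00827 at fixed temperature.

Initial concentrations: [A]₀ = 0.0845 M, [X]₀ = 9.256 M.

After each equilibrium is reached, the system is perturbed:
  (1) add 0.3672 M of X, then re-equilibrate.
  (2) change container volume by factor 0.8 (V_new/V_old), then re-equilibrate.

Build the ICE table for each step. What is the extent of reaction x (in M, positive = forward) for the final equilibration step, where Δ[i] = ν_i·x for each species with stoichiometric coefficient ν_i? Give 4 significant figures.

x = 0 M

Q₀ = 1.1999e+04 vs Keq = 0.00827 ⇒ Q>K, reverse
Step 1:
                    A           X
  Initial      0.0845       9.256
  Change        8.477      -8.477
  Equil         8.562      0.7786
  solve Keq expr → x = -4.239; check Q = 0.00827
Then add 0.3672 M of X.
Step 2:
                    A           X
  Initial       8.562       1.146
  Change       0.3366     -0.3366
  Equil         8.898      0.8092
  solve Keq expr → x = -0.1683; check Q = 0.00827
Then change container volume by factor 0.8 (V_new/V_old).
Step 3:
                    A           X
  Initial       11.12       1.012
  Change            0           0
  Equil         11.12       1.012
  solve Keq expr → x = 0; check Q = 0.00827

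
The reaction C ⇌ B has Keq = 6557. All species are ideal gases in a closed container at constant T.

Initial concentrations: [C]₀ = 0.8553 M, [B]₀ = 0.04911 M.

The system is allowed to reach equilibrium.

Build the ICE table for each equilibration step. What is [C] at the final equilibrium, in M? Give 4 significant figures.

[C]_eq = 1.3791e-04 M

Q₀ = 0.05742 vs Keq = 6557 ⇒ Q<K, forward
Step 1:
                    C           B
  init         0.8553     0.04911
  Δ           -0.8552      0.8552
  eq       1.3791e-04      0.9043
  solve Keq expr → x = 0.8552; check Q = 6557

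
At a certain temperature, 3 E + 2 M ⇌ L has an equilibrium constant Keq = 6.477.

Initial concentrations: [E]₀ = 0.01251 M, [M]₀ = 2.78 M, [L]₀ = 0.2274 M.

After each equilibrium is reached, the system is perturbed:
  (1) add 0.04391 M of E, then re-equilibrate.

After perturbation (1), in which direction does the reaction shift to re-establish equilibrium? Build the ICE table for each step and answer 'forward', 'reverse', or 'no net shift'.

Q₀ = 1.5029e+04 vs Keq = 6.477 ⇒ Q>K, reverse
Step 1:
                   E          M          L
  I          0.01251       2.78     0.2274
  C           0.1378    0.09188   -0.04594
  E           0.1503      2.872     0.1815
  solve Keq expr → x = -0.04594; check Q = 6.477
Then add 0.04391 M of E.
Step 2:
                   E          M          L
  I           0.1942      2.872     0.1815
  C         -0.03942   -0.02628    0.01314
  E           0.1548      2.846     0.1946
  solve Keq expr → x = 0.01314; check Q = 6.477

Direction: forward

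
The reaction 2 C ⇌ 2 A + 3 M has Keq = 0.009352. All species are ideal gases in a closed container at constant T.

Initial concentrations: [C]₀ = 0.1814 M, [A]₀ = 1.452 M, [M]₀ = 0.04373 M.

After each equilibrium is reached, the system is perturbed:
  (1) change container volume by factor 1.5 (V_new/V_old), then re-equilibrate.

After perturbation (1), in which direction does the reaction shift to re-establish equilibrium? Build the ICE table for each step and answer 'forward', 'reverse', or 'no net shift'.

Q₀ = 0.005358 vs Keq = 0.009352 ⇒ Q<K, forward
Step 1:
                  C         A         M
  I          0.1814     1.452   0.04373
  C       -0.005193  0.005193   0.00779
  E          0.1762     1.457   0.05152
  solve Keq expr → x = 0.002597; check Q = 0.009352
Then change container volume by factor 1.5 (V_new/V_old).
Step 2:
                  C         A         M
  I          0.1175    0.9715   0.03435
  C       -0.009386  0.009386   0.01408
  E          0.1081    0.9808   0.04843
  solve Keq expr → x = 0.004693; check Q = 0.009352

Direction: forward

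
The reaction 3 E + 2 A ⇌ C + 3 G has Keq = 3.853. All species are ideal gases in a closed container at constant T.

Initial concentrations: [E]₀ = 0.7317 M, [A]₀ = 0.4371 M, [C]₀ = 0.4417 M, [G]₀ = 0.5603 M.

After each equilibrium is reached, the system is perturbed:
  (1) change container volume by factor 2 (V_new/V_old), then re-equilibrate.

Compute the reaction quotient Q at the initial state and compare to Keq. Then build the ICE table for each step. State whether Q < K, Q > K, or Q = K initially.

Q₀ = 1.038 vs Keq = 3.853 ⇒ Q<K, forward
Step 1:
                   E          A          C          G
  init        0.7317     0.4371     0.4417     0.5603
  Δ          -0.0981    -0.0654     0.0327     0.0981
  eq          0.6336     0.3717     0.4744     0.6584
  solve Keq expr → x = 0.0327; check Q = 3.853
Then change container volume by factor 2 (V_new/V_old).
Step 2:
                   E          A          C          G
  init        0.3168     0.1858     0.2372     0.3292
  Δ          0.02578    0.01719  -0.008593   -0.02578
  eq          0.3426      0.203     0.2286     0.3034
  solve Keq expr → x = -0.008593; check Q = 3.853

Q₀ = 1.038; Q < K (proceeds forward)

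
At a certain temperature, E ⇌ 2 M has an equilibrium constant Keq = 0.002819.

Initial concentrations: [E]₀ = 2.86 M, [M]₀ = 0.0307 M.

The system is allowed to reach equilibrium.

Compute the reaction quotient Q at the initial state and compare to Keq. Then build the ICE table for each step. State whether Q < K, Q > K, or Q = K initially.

Q₀ = 3.2954e-04; Q < K (proceeds forward)

Q₀ = 3.2954e-04 vs Keq = 0.002819 ⇒ Q<K, forward
Step 1:
                  E         M
  init         2.86    0.0307
  Δ        -0.02931   0.05863
  eq          2.831   0.08933
  solve Keq expr → x = 0.02931; check Q = 0.002819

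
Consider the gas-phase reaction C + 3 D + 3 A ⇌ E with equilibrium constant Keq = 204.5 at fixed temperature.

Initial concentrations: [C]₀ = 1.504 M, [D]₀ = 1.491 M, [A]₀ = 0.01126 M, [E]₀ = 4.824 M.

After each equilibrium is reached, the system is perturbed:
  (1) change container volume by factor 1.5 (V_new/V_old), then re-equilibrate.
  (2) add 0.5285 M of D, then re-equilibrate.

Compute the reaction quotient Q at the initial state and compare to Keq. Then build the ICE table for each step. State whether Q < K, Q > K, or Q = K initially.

Q₀ = 6.7782e+05 vs Keq = 204.5 ⇒ Q>K, reverse
Step 1:
                    C           D           A           E
  Initial       1.504       1.491     0.01126       4.824
  Change      0.04672      0.1402      0.1402    -0.04672
  Equil         1.551       1.631      0.1514       4.777
  solve Keq expr → x = -0.04672; check Q = 204.5
Then change container volume by factor 1.5 (V_new/V_old).
Step 2:
                    C           D           A           E
  Initial       1.034       1.087      0.1009       3.185
  Change      0.03448      0.1034      0.1034    -0.03448
  Equil         1.068       1.191      0.2044        3.15
  solve Keq expr → x = -0.03448; check Q = 204.5
Then add 0.5285 M of D.
Step 3:
                    C           D           A           E
  Initial       1.068       1.719      0.2044        3.15
  Change     -0.01894    -0.05682    -0.05682     0.01894
  Equil         1.049       1.663      0.1476       3.169
  solve Keq expr → x = 0.01894; check Q = 204.5

Q₀ = 6.7782e+05; Q > K (proceeds reverse)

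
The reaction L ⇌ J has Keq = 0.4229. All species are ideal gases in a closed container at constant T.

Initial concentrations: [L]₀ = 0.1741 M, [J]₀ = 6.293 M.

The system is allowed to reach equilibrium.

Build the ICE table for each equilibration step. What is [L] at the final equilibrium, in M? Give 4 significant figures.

Q₀ = 36.15 vs Keq = 0.4229 ⇒ Q>K, reverse
Step 1:
                   L          J
  I           0.1741      6.293
  C            4.371     -4.371
  E            4.545      1.922
  solve Keq expr → x = -4.371; check Q = 0.4229

[L]_eq = 4.545 M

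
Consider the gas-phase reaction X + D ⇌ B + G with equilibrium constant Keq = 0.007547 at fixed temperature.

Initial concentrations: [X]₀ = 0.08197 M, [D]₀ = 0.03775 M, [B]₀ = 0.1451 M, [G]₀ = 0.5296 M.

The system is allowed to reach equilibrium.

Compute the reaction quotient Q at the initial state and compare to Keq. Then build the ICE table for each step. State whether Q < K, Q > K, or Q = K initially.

Q₀ = 24.83; Q > K (proceeds reverse)

Q₀ = 24.83 vs Keq = 0.007547 ⇒ Q>K, reverse
Step 1:
                   X          D          B          G
  Initial    0.08197    0.03775     0.1451     0.5296
  Change      0.1443     0.1443    -0.1443    -0.1443
  Equil       0.2263      0.182 8.0678e-04     0.3853
  solve Keq expr → x = -0.1443; check Q = 0.007547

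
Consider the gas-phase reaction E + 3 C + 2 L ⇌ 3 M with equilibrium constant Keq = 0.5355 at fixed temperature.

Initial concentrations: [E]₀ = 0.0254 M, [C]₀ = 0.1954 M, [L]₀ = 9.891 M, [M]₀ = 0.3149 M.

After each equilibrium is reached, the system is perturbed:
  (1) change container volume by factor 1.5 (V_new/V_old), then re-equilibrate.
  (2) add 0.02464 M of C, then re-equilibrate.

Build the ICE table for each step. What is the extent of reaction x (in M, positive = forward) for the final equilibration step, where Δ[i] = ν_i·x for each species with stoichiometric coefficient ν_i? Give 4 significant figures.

x = 0.002952 M

Q₀ = 1.684 vs Keq = 0.5355 ⇒ Q>K, reverse
Step 1:
                   E          C          L          M
  Initial     0.0254     0.1954      9.891     0.3149
  Change     0.01081    0.03244    0.02163   -0.03244
  Equil      0.03621     0.2278      9.913     0.2825
  solve Keq expr → x = -0.01081; check Q = 0.5355
Then change container volume by factor 1.5 (V_new/V_old).
Step 2:
                   E          C          L          M
  Initial    0.02414     0.1519      6.608     0.1883
  Change    0.008555    0.02566    0.01711   -0.02566
  Equil       0.0327     0.1776      6.626     0.1626
  solve Keq expr → x = -0.008555; check Q = 0.5355
Then add 0.02464 M of C.
Step 3:
                   E          C          L          M
  Initial     0.0327     0.2022      6.626     0.1626
  Change   -0.002952  -0.008857  -0.005904   0.008857
  Equil      0.02974     0.1933       6.62     0.1715
  solve Keq expr → x = 0.002952; check Q = 0.5355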